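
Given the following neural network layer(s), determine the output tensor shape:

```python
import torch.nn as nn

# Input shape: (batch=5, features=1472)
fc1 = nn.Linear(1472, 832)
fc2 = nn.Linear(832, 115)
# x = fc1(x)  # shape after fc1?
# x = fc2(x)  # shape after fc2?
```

Input: (5, 1472) -> after fc1: (5, 832) -> Output: (5, 115)

Answer: (5, 115)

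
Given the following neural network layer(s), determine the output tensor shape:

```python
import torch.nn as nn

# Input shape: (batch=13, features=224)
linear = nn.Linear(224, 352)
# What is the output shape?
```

Input: (13, 224) -> Output: (13, 352)

Answer: (13, 352)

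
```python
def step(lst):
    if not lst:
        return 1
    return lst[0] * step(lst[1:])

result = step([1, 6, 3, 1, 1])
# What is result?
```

Product over [1, 6, 3, 1, 1] = 1 * 6 * 3 * 1 * 1 = 18

Answer: 18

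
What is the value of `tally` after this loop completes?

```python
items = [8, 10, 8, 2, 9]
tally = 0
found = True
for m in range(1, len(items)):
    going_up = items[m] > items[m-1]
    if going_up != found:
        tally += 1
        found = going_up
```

Count direction changes in [8, 10, 8, 2, 9]
`tally` takes the values: 0 → 1 → 2

Answer: 2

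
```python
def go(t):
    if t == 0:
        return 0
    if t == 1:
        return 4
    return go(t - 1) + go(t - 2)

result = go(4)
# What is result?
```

Build up from base cases: go(0)=0, go(1)=4, go(2)=4, go(3)=8, go(4)=12

Answer: 12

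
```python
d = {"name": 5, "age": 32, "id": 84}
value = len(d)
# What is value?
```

Trace:
`d = {"name": 5, "age": 32, "id": 84}` → d = {'name': 5, 'age': 32, 'id': 84}
`value = len(d)` → value = 3
So value = 3

Answer: 3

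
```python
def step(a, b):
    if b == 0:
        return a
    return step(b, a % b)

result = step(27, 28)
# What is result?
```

step(27, 28) -> step(28, 27) -> step(27, 1) -> step(1, 0) -> 1

Answer: 1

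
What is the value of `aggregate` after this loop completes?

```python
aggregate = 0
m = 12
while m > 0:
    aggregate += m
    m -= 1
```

Sum 12 down to 1
`aggregate` takes the values: 0 → 12 → 23 → 33 → 42 → 50 → 57 → 63 → 68 → 72 → 75 → 77 → 78

Answer: 78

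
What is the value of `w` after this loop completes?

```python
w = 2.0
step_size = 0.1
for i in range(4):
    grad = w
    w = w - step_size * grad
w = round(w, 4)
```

Gradient descent: w = 2.0 * (1 - 0.1)^4
`w` takes the values: 2.0 → 1.8 → 1.62 → 1.458 → 1.3122

Answer: 1.3122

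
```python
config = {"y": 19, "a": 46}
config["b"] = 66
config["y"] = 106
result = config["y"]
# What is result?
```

Trace:
`config = {"y": 19, "a": 46}` → config = {'y': 19, 'a': 46}
`config["b"] = 66` → config = {'y': 19, 'a': 46, 'b': 66}
`config["y"] = 106` → config = {'y': 106, 'a': 46, 'b': 66}
`result = config["y"]` → result = 106
So result = 106

Answer: 106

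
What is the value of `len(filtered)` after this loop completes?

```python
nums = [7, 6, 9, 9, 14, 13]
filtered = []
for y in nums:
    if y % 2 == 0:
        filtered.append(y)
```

Count even numbers in [7, 6, 9, 9, 14, 13]
`filtered` takes the values: [] → [6] → [6, 14]
So `len(filtered)` = 2

Answer: 2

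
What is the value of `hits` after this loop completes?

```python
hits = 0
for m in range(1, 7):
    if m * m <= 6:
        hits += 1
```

Count numbers where m² ≤ 6
`hits` takes the values: 0 → 1 → 2

Answer: 2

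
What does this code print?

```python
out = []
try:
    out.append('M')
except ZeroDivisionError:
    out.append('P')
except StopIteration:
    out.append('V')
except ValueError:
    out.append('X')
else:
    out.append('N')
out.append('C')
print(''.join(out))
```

Execution trace: 'M' (try body, no exception) → 'N' (else) → 'C' (after the try/except). Output: MNC

Answer: MNC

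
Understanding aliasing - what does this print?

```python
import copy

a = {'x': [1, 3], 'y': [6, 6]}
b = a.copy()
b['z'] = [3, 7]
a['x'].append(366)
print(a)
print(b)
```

Key concept: shallow copy of dict with mutable values.
Step by step:
`a = {'x': [1, 3], 'y': [6, 6]}` → a = {'x': [1, 3], 'y': [6, 6]}
`b = a.copy()` → b = {'x': [1, 3], 'y': [6, 6]}
`b['z'] = [3, 7]` → b = {'x': [1, 3], 'y': [6, 6], 'z': [3, 7]}
`a['x'].append(366)` → a = {'x': [1, 3, 366], 'y': [6, 6]}; b = {'x': [1, 3, 366], 'y': [6, 6], 'z': [3, 7]}
`print(a)` → prints {'x': [1, 3, 366], 'y': [6, 6]}
`print(b)` → prints {'x': [1, 3, 366], 'y': [6, 6], 'z': [3, 7]}

Answer:
{'x': [1, 3, 366], 'y': [6, 6]}
{'x': [1, 3, 366], 'y': [6, 6], 'z': [3, 7]}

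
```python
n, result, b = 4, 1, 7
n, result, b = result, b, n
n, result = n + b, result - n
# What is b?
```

Trace:
`n, result, b = 4, 1, 7` → n = 4; result = 1; b = 7
`n, result, b = result, b, n` → n = 1; result = 7; b = 4
`n, result = n + b, result - n` → n = 5; result = 6
So b = 4

Answer: 4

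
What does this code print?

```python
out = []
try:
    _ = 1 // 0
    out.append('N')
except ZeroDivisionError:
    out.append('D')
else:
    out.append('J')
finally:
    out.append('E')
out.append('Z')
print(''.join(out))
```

Execution trace: 'D' (except ZeroDivisionError) → 'E' (finally) → 'Z' (after the try/except). Output: DEZ

Answer: DEZ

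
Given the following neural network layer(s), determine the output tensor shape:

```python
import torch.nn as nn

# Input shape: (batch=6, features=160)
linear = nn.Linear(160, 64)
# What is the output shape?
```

Input: (6, 160) -> Output: (6, 64)

Answer: (6, 64)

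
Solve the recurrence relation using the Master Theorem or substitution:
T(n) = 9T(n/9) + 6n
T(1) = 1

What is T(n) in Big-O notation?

By Master Theorem: a=9, b=9, f(n)=6n. Since log_9(9) = 1 and f(n) = Θ(n^1), Case 2 applies. T(n) = O(n log n).

Answer: O(n log n)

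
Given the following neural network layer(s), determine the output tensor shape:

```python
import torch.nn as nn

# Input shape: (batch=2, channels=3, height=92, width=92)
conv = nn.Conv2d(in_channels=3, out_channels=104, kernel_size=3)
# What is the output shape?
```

Input: (2, 3, 92, 92) -> Output: (2, 104, 90, 90)

Answer: (2, 104, 90, 90)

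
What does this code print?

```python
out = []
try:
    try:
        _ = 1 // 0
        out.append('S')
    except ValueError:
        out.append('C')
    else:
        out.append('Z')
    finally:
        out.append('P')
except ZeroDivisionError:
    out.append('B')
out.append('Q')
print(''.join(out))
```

Execution trace: 'P' (finally) → 'B' (outer except ZeroDivisionError) → 'Q' (after the try/except). Output: PBQ

Answer: PBQ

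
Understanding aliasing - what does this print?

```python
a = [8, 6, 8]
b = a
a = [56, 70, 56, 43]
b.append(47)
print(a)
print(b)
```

Key concept: rebinding vs mutation: a is rebound to a new list, b still points at the original.
Step by step:
`a = [8, 6, 8]` → a = [8, 6, 8]
`b = a` → b = [8, 6, 8] (same object as a)
`a = [56, 70, 56, 43]` → a = [56, 70, 56, 43]
`b.append(47)` → b = [8, 6, 8, 47]
`print(a)` → prints [56, 70, 56, 43]
`print(b)` → prints [8, 6, 8, 47]

Answer:
[56, 70, 56, 43]
[8, 6, 8, 47]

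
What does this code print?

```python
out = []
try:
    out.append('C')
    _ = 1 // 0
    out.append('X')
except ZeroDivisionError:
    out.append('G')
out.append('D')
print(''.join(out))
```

Execution trace: 'C' (try body) → 'G' (except ZeroDivisionError) → 'D' (after the try/except). Output: CGD

Answer: CGD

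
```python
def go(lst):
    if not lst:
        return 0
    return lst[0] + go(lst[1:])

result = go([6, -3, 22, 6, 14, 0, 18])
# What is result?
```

6 + (-3) + 22 + 6 + 14 + 0 + 18 + 0 = 63

Answer: 63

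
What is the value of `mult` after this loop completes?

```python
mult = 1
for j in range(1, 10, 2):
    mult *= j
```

Product of 1, 3, 5, ... up to 9
`mult` takes the values: 1 → 3 → 15 → 105 → 945

Answer: 945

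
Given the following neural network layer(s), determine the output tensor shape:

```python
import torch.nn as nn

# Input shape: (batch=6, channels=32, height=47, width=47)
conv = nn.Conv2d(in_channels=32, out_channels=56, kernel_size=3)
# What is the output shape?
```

Input: (6, 32, 47, 47) -> Output: (6, 56, 45, 45)

Answer: (6, 56, 45, 45)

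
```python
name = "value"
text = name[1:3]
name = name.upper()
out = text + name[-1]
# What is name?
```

Trace:
`name = "value"` → name = 'value'
`text = name[1:3]` → text = 'al'
`name = name.upper()` → name = 'VALUE'
`out = text + name[-1]` → out = 'alE'
So name = 'VALUE'

Answer: 'VALUE'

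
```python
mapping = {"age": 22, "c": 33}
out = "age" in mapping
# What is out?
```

Trace:
`mapping = {"age": 22, "c": 33}` → mapping = {'age': 22, 'c': 33}
`out = "age" in mapping` → out = True
So out = True

Answer: True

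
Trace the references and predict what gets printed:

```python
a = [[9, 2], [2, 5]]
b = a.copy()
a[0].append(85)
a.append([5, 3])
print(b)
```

Key concept: shallow copy with nested lists.
Step by step:
`a = [[9, 2], [2, 5]]` → a = [[9, 2], [2, 5]]
`b = a.copy()` → b = [[9, 2], [2, 5]]
`a[0].append(85)` → a = [[9, 2, 85], [2, 5]]; b = [[9, 2, 85], [2, 5]]
`a.append([5, 3])` → a = [[9, 2, 85], [2, 5], [5, 3]]
`print(b)` → prints [[9, 2, 85], [2, 5]]

Answer: [[9, 2, 85], [2, 5]]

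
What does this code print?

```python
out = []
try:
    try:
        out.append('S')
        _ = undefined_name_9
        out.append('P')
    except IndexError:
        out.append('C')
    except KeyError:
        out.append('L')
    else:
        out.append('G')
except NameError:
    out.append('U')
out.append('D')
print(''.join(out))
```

Execution trace: 'S' (try body) → 'U' (outer except NameError) → 'D' (after the try/except). Output: SUD

Answer: SUD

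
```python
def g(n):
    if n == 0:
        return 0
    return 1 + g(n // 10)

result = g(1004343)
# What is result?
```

Count of digits of 1004343: 7

Answer: 7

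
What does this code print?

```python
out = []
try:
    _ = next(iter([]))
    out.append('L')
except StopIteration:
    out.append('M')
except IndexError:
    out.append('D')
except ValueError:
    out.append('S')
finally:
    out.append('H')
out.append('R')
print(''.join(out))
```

Execution trace: 'M' (except StopIteration) → 'H' (finally) → 'R' (after the try/except). Output: MHR

Answer: MHR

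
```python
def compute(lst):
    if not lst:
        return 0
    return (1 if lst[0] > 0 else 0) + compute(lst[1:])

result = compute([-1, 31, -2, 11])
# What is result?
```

Count of positive elements in [-1, 31, -2, 11] = 2

Answer: 2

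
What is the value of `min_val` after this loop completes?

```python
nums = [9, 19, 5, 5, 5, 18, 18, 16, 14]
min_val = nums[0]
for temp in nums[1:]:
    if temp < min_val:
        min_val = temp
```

Minimum of [9, 19, 5, 5, 5, 18, 18, 16, 14]
`min_val` takes the values: 9 → 5

Answer: 5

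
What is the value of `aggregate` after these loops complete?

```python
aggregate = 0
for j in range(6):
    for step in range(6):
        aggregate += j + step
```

Sum of all j+step for j,step in 6x6
`aggregate` takes the values: 0 → 1 → 3 → 6 → 10 → 15 → 16 → 18 → 21 → 25 → 30 → 36 → 38 → 41 → 45 → 50 → 56 → 63 → 66 → 70 → 75 → 81 → 88 → 96 → 100 → 105 → 111 → 118 → 126 → 135 → 140 → 146 → 153 → 161 → 170 → 180

Answer: 180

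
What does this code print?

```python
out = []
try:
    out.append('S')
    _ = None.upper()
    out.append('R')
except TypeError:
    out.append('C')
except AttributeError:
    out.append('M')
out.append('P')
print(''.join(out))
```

Execution trace: 'S' (try body) → 'M' (except AttributeError) → 'P' (after the try/except). Output: SMP

Answer: SMP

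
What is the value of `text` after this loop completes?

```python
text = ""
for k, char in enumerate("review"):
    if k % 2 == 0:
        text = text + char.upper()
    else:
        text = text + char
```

Uppercase even positions in 'review'
`text` takes the values: "" → "R" → "Re" → "ReV" → "ReVi" → "ReViE" → "ReViEw"

Answer: "ReViEw"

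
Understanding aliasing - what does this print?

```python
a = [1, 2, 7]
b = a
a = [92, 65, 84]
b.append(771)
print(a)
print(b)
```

Key concept: rebinding vs mutation: a is rebound to a new list, b still points at the original.
Step by step:
`a = [1, 2, 7]` → a = [1, 2, 7]
`b = a` → b = [1, 2, 7] (same object as a)
`a = [92, 65, 84]` → a = [92, 65, 84]
`b.append(771)` → b = [1, 2, 7, 771]
`print(a)` → prints [92, 65, 84]
`print(b)` → prints [1, 2, 7, 771]

Answer:
[92, 65, 84]
[1, 2, 7, 771]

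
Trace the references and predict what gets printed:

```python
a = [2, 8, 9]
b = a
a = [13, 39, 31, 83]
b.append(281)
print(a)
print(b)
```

Key concept: rebinding vs mutation: a is rebound to a new list, b still points at the original.
Step by step:
`a = [2, 8, 9]` → a = [2, 8, 9]
`b = a` → b = [2, 8, 9] (same object as a)
`a = [13, 39, 31, 83]` → a = [13, 39, 31, 83]
`b.append(281)` → b = [2, 8, 9, 281]
`print(a)` → prints [13, 39, 31, 83]
`print(b)` → prints [2, 8, 9, 281]

Answer:
[13, 39, 31, 83]
[2, 8, 9, 281]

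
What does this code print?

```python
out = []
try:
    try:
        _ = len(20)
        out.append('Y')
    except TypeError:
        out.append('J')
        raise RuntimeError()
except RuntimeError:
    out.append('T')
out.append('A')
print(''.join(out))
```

Execution trace: 'J' (inner except TypeError) → 'T' (outer except RuntimeError) → 'A' (after the try/except). Output: JTA

Answer: JTA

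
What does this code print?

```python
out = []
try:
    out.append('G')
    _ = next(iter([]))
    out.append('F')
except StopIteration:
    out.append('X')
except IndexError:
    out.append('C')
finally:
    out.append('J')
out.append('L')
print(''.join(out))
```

Execution trace: 'G' (try body) → 'X' (except StopIteration) → 'J' (finally) → 'L' (after the try/except). Output: GXJL

Answer: GXJL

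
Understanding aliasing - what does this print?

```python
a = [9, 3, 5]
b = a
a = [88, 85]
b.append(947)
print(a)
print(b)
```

Key concept: rebinding vs mutation: a is rebound to a new list, b still points at the original.
Step by step:
`a = [9, 3, 5]` → a = [9, 3, 5]
`b = a` → b = [9, 3, 5] (same object as a)
`a = [88, 85]` → a = [88, 85]
`b.append(947)` → b = [9, 3, 5, 947]
`print(a)` → prints [88, 85]
`print(b)` → prints [9, 3, 5, 947]

Answer:
[88, 85]
[9, 3, 5, 947]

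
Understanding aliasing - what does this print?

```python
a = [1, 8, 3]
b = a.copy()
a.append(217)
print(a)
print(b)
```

Key concept: list.copy() creates independent copy.
Step by step:
`a = [1, 8, 3]` → a = [1, 8, 3]
`b = a.copy()` → b = [1, 8, 3]
`a.append(217)` → a = [1, 8, 3, 217]
`print(a)` → prints [1, 8, 3, 217]
`print(b)` → prints [1, 8, 3]

Answer:
[1, 8, 3, 217]
[1, 8, 3]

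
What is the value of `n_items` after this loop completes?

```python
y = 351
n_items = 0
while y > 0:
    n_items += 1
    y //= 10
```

Count digits by repeated division by 10
`n_items` takes the values: 0 → 1 → 2 → 3

Answer: 3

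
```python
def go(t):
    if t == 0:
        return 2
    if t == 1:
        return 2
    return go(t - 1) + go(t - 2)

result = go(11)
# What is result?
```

Build up from base cases: go(0)=2, go(1)=2, go(2)=4, go(3)=6, go(4)=10, go(5)=16, go(6)=26, ..., go(11)=288

Answer: 288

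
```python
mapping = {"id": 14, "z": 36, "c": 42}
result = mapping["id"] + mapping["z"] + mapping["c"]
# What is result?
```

Trace:
`mapping = {"id": 14, "z": 36, "c": 42}` → mapping = {'id': 14, 'z': 36, 'c': 42}
`result = mapping["id"] + mapping["z"] + mapping["c"]` → result = 92
So result = 92

Answer: 92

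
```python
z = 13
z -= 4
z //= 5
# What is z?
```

Trace:
`z = 13` → z = 13
`z -= 4` → z = 9
`z //= 5` → z = 1
So z = 1

Answer: 1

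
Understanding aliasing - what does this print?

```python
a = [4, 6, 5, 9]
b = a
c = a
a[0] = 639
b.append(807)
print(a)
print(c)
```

Key concept: multiple aliases.
Step by step:
`a = [4, 6, 5, 9]` → a = [4, 6, 5, 9]
`b = a` → b = [4, 6, 5, 9] (same object as a)
`c = a` → c = [4, 6, 5, 9] (same object as a, b)
`a[0] = 639` → a = [639, 6, 5, 9] (same object as b, c); b = [639, 6, 5, 9] (same object as a, c); c = [639, 6, 5, 9] (same object as a, b)
`b.append(807)` → a = [639, 6, 5, 9, 807] (same object as b, c); b = [639, 6, 5, 9, 807] (same object as a, c); c = [639, 6, 5, 9, 807] (same object as a, b)
`print(a)` → prints [639, 6, 5, 9, 807]
`print(c)` → prints [639, 6, 5, 9, 807]

Answer:
[639, 6, 5, 9, 807]
[639, 6, 5, 9, 807]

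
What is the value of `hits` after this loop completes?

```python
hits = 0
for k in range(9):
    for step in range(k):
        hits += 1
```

Triangle number: 0+1+2+...+8
`hits` takes the values: 0 → 1 → 2 → 3 → 4 → 5 → 6 → 7 → 8 → 9 → 10 → 11 → 12 → 13 → 14 → 15 → 16 → 17 → 18 → 19 → 20 → 21 → 22 → 23 → 24 → 25 → 26 → 27 → 28 → 29 → 30 → 31 → 32 → 33 → 34 → 35 → 36

Answer: 36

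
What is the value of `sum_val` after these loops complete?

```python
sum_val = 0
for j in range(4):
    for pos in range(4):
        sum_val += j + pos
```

Sum of all j+pos for j,pos in 4x4
`sum_val` takes the values: 0 → 1 → 3 → 6 → 7 → 9 → 12 → 16 → 18 → 21 → 25 → 30 → 33 → 37 → 42 → 48

Answer: 48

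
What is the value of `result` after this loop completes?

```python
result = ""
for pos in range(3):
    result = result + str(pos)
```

Concatenate digits 0 to 2
`result` takes the values: "" → "0" → "01" → "012"

Answer: "012"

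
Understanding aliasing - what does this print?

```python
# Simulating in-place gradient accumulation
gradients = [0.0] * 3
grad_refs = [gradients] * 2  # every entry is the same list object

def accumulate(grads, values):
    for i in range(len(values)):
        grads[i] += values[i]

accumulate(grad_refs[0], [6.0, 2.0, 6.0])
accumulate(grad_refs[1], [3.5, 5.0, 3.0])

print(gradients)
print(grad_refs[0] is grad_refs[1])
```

Key concept: gradient accumulation aliasing.
Step by step:
`gradients = [0.0] * 3` → gradients = [0.0, 0.0, 0.0]
`grad_refs = [gradients] * 2` → grad_refs = [[0.0, 0.0, 0.0], [0.0, 0.0, 0.0]]
`accumulate(grad_refs[0], [6.0, 2.0, 6.0])` → gradients = [6.0, 2.0, 6.0]; grad_refs = [[6.0, 2.0, 6.0], [6.0, 2.0, 6.0]]
`accumulate(grad_refs[1], [3.5, 5.0, 3.0])` → gradients = [9.5, 7.0, 9.0]; grad_refs = [[9.5, 7.0, 9.0], [9.5, 7.0, 9.0]]
`print(gradients)` → prints [9.5, 7.0, 9.0]
`print(grad_refs[0] is grad_refs[1])` → prints True

Answer:
[9.5, 7.0, 9.0]
True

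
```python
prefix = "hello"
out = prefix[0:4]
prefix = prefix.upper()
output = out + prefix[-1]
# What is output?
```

Trace:
`prefix = "hello"` → prefix = 'hello'
`out = prefix[0:4]` → out = 'hell'
`prefix = prefix.upper()` → prefix = 'HELLO'
`output = out + prefix[-1]` → output = 'hellO'
So output = 'hellO'

Answer: 'hellO'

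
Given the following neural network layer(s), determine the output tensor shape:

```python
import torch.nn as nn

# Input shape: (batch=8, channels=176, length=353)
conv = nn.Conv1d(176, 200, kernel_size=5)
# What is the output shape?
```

Input: (8, 176, 353) -> Output: (8, 200, 349)

Answer: (8, 200, 349)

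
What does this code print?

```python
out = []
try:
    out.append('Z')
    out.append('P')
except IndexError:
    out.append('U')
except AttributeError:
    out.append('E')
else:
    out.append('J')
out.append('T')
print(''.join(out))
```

Execution trace: 'Z' (try body) → 'P' (try body, no exception) → 'J' (else) → 'T' (after the try/except). Output: ZPJT

Answer: ZPJT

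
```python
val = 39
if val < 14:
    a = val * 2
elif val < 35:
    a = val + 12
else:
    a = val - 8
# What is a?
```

Trace:
`val = 39` → val = 39
`if val < 14: ...` → val < 14 is False, val < 35 is False, take else branch → a = 31
So a = 31

Answer: 31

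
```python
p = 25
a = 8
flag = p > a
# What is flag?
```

Trace:
`p = 25` → p = 25
`a = 8` → a = 8
`flag = p > a` → flag = True
So flag = True

Answer: True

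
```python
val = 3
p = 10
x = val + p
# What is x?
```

Trace:
`val = 3` → val = 3
`p = 10` → p = 10
`x = val + p` → x = 13
So x = 13

Answer: 13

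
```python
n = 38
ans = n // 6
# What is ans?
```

Trace:
`n = 38` → n = 38
`ans = n // 6` → ans = 6
So ans = 6

Answer: 6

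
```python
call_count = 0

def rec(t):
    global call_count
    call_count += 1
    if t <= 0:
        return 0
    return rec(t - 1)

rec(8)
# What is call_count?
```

Linear recursion stepping by 1: 9 calls from t=8 down to ≤0.

Answer: 9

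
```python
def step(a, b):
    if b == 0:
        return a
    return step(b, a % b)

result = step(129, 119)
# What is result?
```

step(129, 119) -> step(119, 10) -> step(10, 9) -> step(9, 1) -> step(1, 0) -> 1

Answer: 1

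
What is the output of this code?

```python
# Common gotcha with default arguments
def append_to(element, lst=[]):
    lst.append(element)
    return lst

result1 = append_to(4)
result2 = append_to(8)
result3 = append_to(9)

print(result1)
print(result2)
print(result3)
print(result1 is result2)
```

Key concept: mutable default argument gotcha.
Step by step:
`result1 = append_to(4)` → result1 = [4]
`result2 = append_to(8)` → result1 = [4, 8] (same object as result2); result2 = [4, 8] (same object as result1)
`result3 = append_to(9)` → result1 = [4, 8, 9] (same object as result2, result3); result2 = [4, 8, 9] (same object as result1, result3); result3 = [4, 8, 9] (same object as result1, result2)
`print(result1)` → prints [4, 8, 9]
`print(result2)` → prints [4, 8, 9]
`print(result3)` → prints [4, 8, 9]
`print(result1 is result2)` → prints True

Answer:
[4, 8, 9]
[4, 8, 9]
[4, 8, 9]
True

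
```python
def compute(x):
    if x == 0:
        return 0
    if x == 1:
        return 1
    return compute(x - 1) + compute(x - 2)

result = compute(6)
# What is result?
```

Build up from base cases: compute(0)=0, compute(1)=1, compute(2)=1, compute(3)=2, compute(4)=3, compute(5)=5, compute(6)=8

Answer: 8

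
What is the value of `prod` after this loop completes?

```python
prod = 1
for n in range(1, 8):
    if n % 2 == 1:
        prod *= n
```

Product of odd numbers 1 to 7
`prod` takes the values: 1 → 3 → 15 → 105

Answer: 105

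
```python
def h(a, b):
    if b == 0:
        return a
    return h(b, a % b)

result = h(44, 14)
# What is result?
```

h(44, 14) -> h(14, 2) -> h(2, 0) -> 2

Answer: 2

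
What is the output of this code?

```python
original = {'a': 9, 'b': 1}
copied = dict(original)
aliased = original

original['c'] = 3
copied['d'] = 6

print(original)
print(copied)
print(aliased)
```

Key concept: dict() creates copy, assignment creates alias.
Step by step:
`original = {'a': 9, 'b': 1}` → original = {'a': 9, 'b': 1}
`copied = dict(original)` → copied = {'a': 9, 'b': 1}
`aliased = original` → aliased = {'a': 9, 'b': 1} (same object as original)
`original['c'] = 3` → original = {'a': 9, 'b': 1, 'c': 3} (same object as aliased); aliased = {'a': 9, 'b': 1, 'c': 3} (same object as original)
`copied['d'] = 6` → copied = {'a': 9, 'b': 1, 'd': 6}
`print(original)` → prints {'a': 9, 'b': 1, 'c': 3}
`print(copied)` → prints {'a': 9, 'b': 1, 'd': 6}
`print(aliased)` → prints {'a': 9, 'b': 1, 'c': 3}

Answer:
{'a': 9, 'b': 1, 'c': 3}
{'a': 9, 'b': 1, 'd': 6}
{'a': 9, 'b': 1, 'c': 3}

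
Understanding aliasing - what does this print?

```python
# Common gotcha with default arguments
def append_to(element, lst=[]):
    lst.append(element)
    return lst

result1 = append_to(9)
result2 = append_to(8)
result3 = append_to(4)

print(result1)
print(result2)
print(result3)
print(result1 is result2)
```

Key concept: mutable default argument gotcha.
Step by step:
`result1 = append_to(9)` → result1 = [9]
`result2 = append_to(8)` → result1 = [9, 8] (same object as result2); result2 = [9, 8] (same object as result1)
`result3 = append_to(4)` → result1 = [9, 8, 4] (same object as result2, result3); result2 = [9, 8, 4] (same object as result1, result3); result3 = [9, 8, 4] (same object as result1, result2)
`print(result1)` → prints [9, 8, 4]
`print(result2)` → prints [9, 8, 4]
`print(result3)` → prints [9, 8, 4]
`print(result1 is result2)` → prints True

Answer:
[9, 8, 4]
[9, 8, 4]
[9, 8, 4]
True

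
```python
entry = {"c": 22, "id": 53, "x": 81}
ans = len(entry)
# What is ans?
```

Trace:
`entry = {"c": 22, "id": 53, "x": 81}` → entry = {'c': 22, 'id': 53, 'x': 81}
`ans = len(entry)` → ans = 3
So ans = 3

Answer: 3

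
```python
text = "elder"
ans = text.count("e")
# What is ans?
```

Trace:
`text = "elder"` → text = 'elder'
`ans = text.count("e")` → ans = 2
So ans = 2

Answer: 2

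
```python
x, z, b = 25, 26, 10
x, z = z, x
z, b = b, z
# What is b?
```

Trace:
`x, z, b = 25, 26, 10` → x = 25; z = 26; b = 10
`x, z = z, x` → x = 26; z = 25
`z, b = b, z` → z = 10; b = 25
So b = 25

Answer: 25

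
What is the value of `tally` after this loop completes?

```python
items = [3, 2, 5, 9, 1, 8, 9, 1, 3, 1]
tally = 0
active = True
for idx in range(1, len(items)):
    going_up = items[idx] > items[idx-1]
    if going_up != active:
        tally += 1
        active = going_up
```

Count direction changes in [3, 2, 5, 9, 1, 8, 9, 1, 3, 1]
`tally` takes the values: 0 → 1 → 2 → 3 → 4 → 5 → 6 → 7

Answer: 7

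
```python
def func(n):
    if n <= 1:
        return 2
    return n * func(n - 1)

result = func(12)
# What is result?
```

func(12) = 12 * 11 * 10 * 9 * 8 * 7 * 6 * 5 * 4 * 3 * 2 * 2 = 958003200

Answer: 958003200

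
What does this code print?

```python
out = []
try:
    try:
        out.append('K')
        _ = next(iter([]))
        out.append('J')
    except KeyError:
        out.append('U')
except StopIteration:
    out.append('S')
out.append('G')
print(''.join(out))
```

Execution trace: 'K' (try body) → 'S' (outer except StopIteration) → 'G' (after the try/except). Output: KSG

Answer: KSG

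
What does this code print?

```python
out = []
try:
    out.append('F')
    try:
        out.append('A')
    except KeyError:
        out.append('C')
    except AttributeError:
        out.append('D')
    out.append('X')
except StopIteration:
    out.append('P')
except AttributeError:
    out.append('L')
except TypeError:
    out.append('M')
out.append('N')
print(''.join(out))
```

Execution trace: 'F' (try body) → 'A' (inner try body, no exception) → 'X' (try body, no exception) → 'N' (after the try/except). Output: FAXN

Answer: FAXN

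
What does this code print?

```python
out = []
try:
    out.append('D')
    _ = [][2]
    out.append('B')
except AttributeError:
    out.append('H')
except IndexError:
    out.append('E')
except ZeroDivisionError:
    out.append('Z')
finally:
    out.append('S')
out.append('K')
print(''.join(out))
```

Execution trace: 'D' (try body) → 'E' (except IndexError) → 'S' (finally) → 'K' (after the try/except). Output: DESK

Answer: DESK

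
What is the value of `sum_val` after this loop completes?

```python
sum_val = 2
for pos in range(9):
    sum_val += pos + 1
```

Start at 2, add 1 to 9 = 47
`sum_val` takes the values: 2 → 3 → 5 → 8 → 12 → 17 → 23 → 30 → 38 → 47

Answer: 47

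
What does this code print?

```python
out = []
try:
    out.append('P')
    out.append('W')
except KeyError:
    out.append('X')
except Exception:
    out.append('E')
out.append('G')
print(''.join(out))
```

Execution trace: 'P' (try body) → 'W' (try body, no exception) → 'G' (after the try/except). Output: PWG

Answer: PWG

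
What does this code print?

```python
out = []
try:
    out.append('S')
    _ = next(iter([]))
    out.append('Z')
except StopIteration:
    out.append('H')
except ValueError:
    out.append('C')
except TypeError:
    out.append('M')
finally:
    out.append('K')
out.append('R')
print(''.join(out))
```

Execution trace: 'S' (try body) → 'H' (except StopIteration) → 'K' (finally) → 'R' (after the try/except). Output: SHKR

Answer: SHKR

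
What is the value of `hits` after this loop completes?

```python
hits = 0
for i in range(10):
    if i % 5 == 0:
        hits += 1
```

Count numbers divisible by 5 in range(10)
`hits` takes the values: 0 → 1 → 2

Answer: 2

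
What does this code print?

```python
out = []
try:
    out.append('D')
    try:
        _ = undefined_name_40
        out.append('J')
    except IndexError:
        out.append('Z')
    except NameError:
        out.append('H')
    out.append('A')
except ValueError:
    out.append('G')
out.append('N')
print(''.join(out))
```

Execution trace: 'D' (try body) → 'H' (inner except NameError) → 'A' (try body, no exception) → 'N' (after the try/except). Output: DHAN

Answer: DHAN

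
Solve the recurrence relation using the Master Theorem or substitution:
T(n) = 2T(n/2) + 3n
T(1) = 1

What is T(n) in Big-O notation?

By Master Theorem: a=2, b=2, f(n)=3n. Since log_2(2) = 1 and f(n) = Θ(n^1), Case 2 applies. T(n) = O(n log n).

Answer: O(n log n)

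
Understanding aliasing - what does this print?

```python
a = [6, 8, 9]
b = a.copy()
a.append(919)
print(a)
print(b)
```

Key concept: list.copy() creates independent copy.
Step by step:
`a = [6, 8, 9]` → a = [6, 8, 9]
`b = a.copy()` → b = [6, 8, 9]
`a.append(919)` → a = [6, 8, 9, 919]
`print(a)` → prints [6, 8, 9, 919]
`print(b)` → prints [6, 8, 9]

Answer:
[6, 8, 9, 919]
[6, 8, 9]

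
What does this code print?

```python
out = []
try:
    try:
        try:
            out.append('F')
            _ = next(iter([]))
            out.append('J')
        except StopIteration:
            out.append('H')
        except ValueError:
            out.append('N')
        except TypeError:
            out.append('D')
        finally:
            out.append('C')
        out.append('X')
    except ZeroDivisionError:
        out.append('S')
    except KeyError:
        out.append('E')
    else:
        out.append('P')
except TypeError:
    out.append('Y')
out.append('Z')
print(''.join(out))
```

Execution trace: 'F' (inner try body) → 'H' (inner except StopIteration) → 'C' (inner finally) → 'X' (try body, no exception) → 'P' (else) → 'Z' (after the try/except). Output: FHCXPZ

Answer: FHCXPZ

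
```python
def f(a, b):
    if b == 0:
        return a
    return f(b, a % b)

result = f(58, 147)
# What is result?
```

f(58, 147) -> f(147, 58) -> f(58, 31) -> f(31, 27) -> f(27, 4) -> f(4, 3) -> f(3, 1) -> f(1, 0) -> 1

Answer: 1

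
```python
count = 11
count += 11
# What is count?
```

Trace:
`count = 11` → count = 11
`count += 11` → count = 22
So count = 22

Answer: 22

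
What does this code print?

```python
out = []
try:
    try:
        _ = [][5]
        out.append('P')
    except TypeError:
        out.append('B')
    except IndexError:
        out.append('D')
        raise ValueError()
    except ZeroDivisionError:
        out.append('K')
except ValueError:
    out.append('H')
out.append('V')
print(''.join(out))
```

Execution trace: 'D' (except IndexError) → 'H' (outer except ValueError) → 'V' (after the try/except). Output: DHV

Answer: DHV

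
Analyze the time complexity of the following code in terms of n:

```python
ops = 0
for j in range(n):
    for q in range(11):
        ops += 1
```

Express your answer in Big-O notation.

Each loop level contributes: n × 1. Multiplying the contributions gives O(n).

Answer: O(n)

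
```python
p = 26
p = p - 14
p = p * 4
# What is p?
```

Trace:
`p = 26` → p = 26
`p = p - 14` → p = 12
`p = p * 4` → p = 48
So p = 48

Answer: 48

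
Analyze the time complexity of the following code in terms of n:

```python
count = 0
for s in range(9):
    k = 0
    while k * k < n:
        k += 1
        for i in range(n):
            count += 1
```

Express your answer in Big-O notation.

Each loop level contributes: 1 × √n × n. Multiplying the contributions gives O(n√n).

Answer: O(n√n)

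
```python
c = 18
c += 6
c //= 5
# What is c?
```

Trace:
`c = 18` → c = 18
`c += 6` → c = 24
`c //= 5` → c = 4
So c = 4

Answer: 4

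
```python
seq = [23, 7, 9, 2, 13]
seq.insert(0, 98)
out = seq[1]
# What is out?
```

Trace:
`seq = [23, 7, 9, 2, 13]` → seq = [23, 7, 9, 2, 13]
`seq.insert(0, 98)` → seq = [98, 23, 7, 9, 2, 13]
`out = seq[1]` → out = 23
So out = 23

Answer: 23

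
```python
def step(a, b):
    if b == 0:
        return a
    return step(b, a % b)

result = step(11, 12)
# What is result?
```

step(11, 12) -> step(12, 11) -> step(11, 1) -> step(1, 0) -> 1

Answer: 1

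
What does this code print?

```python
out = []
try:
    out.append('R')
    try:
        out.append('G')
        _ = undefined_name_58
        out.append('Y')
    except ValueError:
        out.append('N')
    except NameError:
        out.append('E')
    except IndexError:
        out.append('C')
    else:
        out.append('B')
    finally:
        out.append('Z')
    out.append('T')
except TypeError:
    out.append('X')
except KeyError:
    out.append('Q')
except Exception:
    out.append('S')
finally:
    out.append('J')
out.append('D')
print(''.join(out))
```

Execution trace: 'R' (try body) → 'G' (inner try body) → 'E' (inner except NameError) → 'Z' (inner finally) → 'T' (try body, no exception) → 'J' (finally) → 'D' (after the try/except). Output: RGEZTJD

Answer: RGEZTJD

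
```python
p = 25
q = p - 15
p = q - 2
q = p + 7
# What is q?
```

Trace:
`p = 25` → p = 25
`q = p - 15` → q = 10
`p = q - 2` → p = 8
`q = p + 7` → q = 15
So q = 15

Answer: 15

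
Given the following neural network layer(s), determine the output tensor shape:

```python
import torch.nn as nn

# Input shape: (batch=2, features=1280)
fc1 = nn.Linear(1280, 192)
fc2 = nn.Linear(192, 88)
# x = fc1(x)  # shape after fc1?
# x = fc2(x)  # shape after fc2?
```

Input: (2, 1280) -> after fc1: (2, 192) -> Output: (2, 88)

Answer: (2, 88)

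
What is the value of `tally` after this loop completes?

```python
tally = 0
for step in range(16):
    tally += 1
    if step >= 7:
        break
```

Loop breaks when step reaches 7, tally is 8
`tally` takes the values: 0 → 1 → 2 → 3 → 4 → 5 → 6 → 7 → 8

Answer: 8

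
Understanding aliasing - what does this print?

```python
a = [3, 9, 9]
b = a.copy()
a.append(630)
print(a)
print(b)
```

Key concept: list.copy() creates independent copy.
Step by step:
`a = [3, 9, 9]` → a = [3, 9, 9]
`b = a.copy()` → b = [3, 9, 9]
`a.append(630)` → a = [3, 9, 9, 630]
`print(a)` → prints [3, 9, 9, 630]
`print(b)` → prints [3, 9, 9]

Answer:
[3, 9, 9, 630]
[3, 9, 9]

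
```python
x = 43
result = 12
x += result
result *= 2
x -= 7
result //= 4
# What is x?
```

Trace:
`x = 43` → x = 43
`result = 12` → result = 12
`x += result` → x = 55
`result *= 2` → result = 24
`x -= 7` → x = 48
`result //= 4` → result = 6
So x = 48

Answer: 48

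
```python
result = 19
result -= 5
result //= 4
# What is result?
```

Trace:
`result = 19` → result = 19
`result -= 5` → result = 14
`result //= 4` → result = 3
So result = 3

Answer: 3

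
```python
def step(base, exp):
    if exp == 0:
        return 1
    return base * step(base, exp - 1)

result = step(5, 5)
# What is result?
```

step(5, 5) = 5 * 5 * 5 * 5 * 5 = 3125

Answer: 3125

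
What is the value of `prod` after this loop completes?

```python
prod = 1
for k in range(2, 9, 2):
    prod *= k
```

Product of even numbers 2 to 8
`prod` takes the values: 1 → 2 → 8 → 48 → 384

Answer: 384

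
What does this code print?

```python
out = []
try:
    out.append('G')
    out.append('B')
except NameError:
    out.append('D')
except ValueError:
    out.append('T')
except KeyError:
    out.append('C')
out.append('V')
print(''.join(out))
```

Execution trace: 'G' (try body) → 'B' (try body, no exception) → 'V' (after the try/except). Output: GBV

Answer: GBV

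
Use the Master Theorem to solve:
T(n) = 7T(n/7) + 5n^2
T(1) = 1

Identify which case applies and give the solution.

a=7, b=7, f(n)=5n^2. log_7(7) = 1. Since c=2 > 1 and the regularity condition holds (7(n/7)^2 = (7/7^2)n^2 with 7/7^2 < 1), Case 3 applies: T(n) = Θ(f(n)) = O(n^2).

Answer: O(n^2) - Case 3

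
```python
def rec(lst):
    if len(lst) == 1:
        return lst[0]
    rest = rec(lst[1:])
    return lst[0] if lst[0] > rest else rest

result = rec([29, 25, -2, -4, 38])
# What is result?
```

Recursive max over [29, 25, -2, -4, 38] = 38

Answer: 38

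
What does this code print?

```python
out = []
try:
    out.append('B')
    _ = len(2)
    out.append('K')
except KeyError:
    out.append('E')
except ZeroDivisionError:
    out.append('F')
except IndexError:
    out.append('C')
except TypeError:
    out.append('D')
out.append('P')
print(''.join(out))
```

Execution trace: 'B' (try body) → 'D' (except TypeError) → 'P' (after the try/except). Output: BDP

Answer: BDP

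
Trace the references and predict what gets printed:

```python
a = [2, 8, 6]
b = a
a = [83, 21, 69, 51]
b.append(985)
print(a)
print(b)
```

Key concept: rebinding vs mutation: a is rebound to a new list, b still points at the original.
Step by step:
`a = [2, 8, 6]` → a = [2, 8, 6]
`b = a` → b = [2, 8, 6] (same object as a)
`a = [83, 21, 69, 51]` → a = [83, 21, 69, 51]
`b.append(985)` → b = [2, 8, 6, 985]
`print(a)` → prints [83, 21, 69, 51]
`print(b)` → prints [2, 8, 6, 985]

Answer:
[83, 21, 69, 51]
[2, 8, 6, 985]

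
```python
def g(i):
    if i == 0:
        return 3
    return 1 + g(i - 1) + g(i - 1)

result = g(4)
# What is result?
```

g(i) = 1 + 2·g(i-1), g(0)=3. Closed form: (3+1)·2^4 - 1 = 63.

Answer: 63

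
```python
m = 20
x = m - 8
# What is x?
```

Trace:
`m = 20` → m = 20
`x = m - 8` → x = 12
So x = 12

Answer: 12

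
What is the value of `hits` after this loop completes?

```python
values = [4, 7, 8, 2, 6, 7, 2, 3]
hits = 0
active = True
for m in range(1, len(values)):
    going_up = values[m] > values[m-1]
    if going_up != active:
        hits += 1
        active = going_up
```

Count direction changes in [4, 7, 8, 2, 6, 7, 2, 3]
`hits` takes the values: 0 → 1 → 2 → 3 → 4

Answer: 4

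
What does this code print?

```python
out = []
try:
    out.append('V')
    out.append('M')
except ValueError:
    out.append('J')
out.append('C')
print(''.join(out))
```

Execution trace: 'V' (try body) → 'M' (try body, no exception) → 'C' (after the try/except). Output: VMC

Answer: VMC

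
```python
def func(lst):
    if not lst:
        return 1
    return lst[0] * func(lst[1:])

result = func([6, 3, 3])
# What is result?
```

Product over [6, 3, 3] = 6 * 3 * 3 = 54

Answer: 54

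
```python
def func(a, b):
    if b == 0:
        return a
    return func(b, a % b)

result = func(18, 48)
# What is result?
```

func(18, 48) -> func(48, 18) -> func(18, 12) -> func(12, 6) -> func(6, 0) -> 6

Answer: 6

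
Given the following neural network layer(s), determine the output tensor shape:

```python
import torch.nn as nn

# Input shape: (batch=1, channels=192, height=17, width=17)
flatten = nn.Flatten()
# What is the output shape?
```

Input: (1, 192, 17, 17) -> Output: (1, 55488)

Answer: (1, 55488)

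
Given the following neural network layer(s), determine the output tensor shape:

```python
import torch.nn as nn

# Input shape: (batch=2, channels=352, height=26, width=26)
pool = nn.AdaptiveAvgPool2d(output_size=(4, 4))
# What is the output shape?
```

Input: (2, 352, 26, 26) -> Output: (2, 352, 4, 4)

Answer: (2, 352, 4, 4)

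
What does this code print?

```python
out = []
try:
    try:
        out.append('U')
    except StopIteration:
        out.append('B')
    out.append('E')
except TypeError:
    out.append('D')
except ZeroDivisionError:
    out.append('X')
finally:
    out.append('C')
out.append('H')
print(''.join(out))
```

Execution trace: 'U' (inner try body, no exception) → 'E' (try body, no exception) → 'C' (finally) → 'H' (after the try/except). Output: UECH

Answer: UECH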